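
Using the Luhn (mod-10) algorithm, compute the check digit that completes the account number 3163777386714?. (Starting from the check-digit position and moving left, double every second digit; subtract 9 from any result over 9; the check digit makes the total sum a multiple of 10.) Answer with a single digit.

Partial digits right→left: 4 1 7 6 8 3 7 7 7 3 6 1 3
Double every second digit counting from the check-digit position (so the 1st, 3rd, 5th, ... of the partial from the right).
  doubled (with −9 where >9): 8 5 7 5 5 3 6 → sum 39
  kept as-is: 1 6 3 7 3 1 → sum 21
Total = 39 + 21 = 60.
Check digit = (10 − (60 mod 10)) mod 10 = 0.

0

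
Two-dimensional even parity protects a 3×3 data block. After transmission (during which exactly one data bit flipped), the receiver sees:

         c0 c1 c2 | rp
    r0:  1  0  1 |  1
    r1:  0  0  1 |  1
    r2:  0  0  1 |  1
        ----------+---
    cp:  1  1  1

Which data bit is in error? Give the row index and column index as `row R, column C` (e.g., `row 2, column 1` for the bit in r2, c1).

row 0, column 1

Recompute each row's even parity and compare to rp:
  r0: data parity 0, sent rp 1 → mismatch
  r1: data parity 1, sent rp 1 → ok
  r2: data parity 1, sent rp 1 → ok
Recompute each column's even parity and compare to cp:
  c0: data parity 1, sent cp 1 → ok
  c1: data parity 0, sent cp 1 → mismatch
  c2: data parity 1, sent cp 1 → ok
Exactly one row (r0) and one column (c1) fail → the flipped bit is at their intersection.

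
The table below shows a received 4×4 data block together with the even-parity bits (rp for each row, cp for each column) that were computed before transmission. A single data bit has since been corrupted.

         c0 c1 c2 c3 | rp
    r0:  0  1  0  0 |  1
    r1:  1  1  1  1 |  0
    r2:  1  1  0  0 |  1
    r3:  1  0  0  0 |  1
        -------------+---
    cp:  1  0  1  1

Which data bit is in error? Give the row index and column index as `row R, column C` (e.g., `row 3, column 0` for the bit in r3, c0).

row 2, column 1

Recompute each row's even parity and compare to rp:
  r0: data parity 1, sent rp 1 → ok
  r1: data parity 0, sent rp 0 → ok
  r2: data parity 0, sent rp 1 → mismatch
  r3: data parity 1, sent rp 1 → ok
Recompute each column's even parity and compare to cp:
  c0: data parity 1, sent cp 1 → ok
  c1: data parity 1, sent cp 0 → mismatch
  c2: data parity 1, sent cp 1 → ok
  c3: data parity 1, sent cp 1 → ok
Exactly one row (r2) and one column (c1) fail → the flipped bit is at their intersection.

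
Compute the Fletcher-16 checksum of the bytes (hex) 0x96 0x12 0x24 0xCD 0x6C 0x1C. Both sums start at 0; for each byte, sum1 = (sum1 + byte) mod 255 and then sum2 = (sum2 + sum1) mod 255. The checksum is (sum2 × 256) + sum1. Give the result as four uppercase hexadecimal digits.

D023

Running sums (mod 255):
  after byte 0 (0x96): sum1=150, sum2=150
  after byte 1 (0x12): sum1=168, sum2=63
  after byte 2 (0x24): sum1=204, sum2=12
  after byte 3 (0xCD): sum1=154, sum2=166
  after byte 4 (0x6C): sum1=7, sum2=173
  after byte 5 (0x1C): sum1=35, sum2=208
Checksum = sum2·256 + sum1 = 208·256 + 35 = 53283 = 0xD023.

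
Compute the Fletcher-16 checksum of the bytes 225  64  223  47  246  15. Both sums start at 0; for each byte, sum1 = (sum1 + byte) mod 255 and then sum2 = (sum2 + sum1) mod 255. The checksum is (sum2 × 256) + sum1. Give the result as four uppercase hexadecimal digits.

Running sums (mod 255):
  after byte 0 (225): sum1=225, sum2=225
  after byte 1 (64): sum1=34, sum2=4
  after byte 2 (223): sum1=2, sum2=6
  after byte 3 (47): sum1=49, sum2=55
  after byte 4 (246): sum1=40, sum2=95
  after byte 5 (15): sum1=55, sum2=150
Checksum = sum2·256 + sum1 = 150·256 + 55 = 38455 = 0x9637.

9637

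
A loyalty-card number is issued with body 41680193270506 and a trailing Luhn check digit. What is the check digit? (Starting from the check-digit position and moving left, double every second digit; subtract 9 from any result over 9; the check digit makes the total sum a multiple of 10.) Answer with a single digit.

3

Partial digits right→left: 6 0 5 0 7 2 3 9 1 0 8 6 1 4
Double every second digit counting from the check-digit position (so the 1st, 3rd, 5th, ... of the partial from the right).
  doubled (with −9 where >9): 3 1 5 6 2 7 2 → sum 26
  kept as-is: 0 0 2 9 0 6 4 → sum 21
Total = 26 + 21 = 47.
Check digit = (10 − (47 mod 10)) mod 10 = 3.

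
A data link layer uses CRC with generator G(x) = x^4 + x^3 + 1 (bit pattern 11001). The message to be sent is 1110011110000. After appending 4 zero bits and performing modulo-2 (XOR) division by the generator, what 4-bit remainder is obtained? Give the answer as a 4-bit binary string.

Append 4 zeros: 11100111100000000. Divide by 11001 (XOR where the leading bit is 1):
  pos 0: 11100 XOR 11001 = 00101
  pos 2: 10111 XOR 11001 = 01110
  pos 3: 11101 XOR 11001 = 00100
  pos 5: 10010 XOR 11001 = 01011
  pos 6: 10110 XOR 11001 = 01111
  pos 7: 11110 XOR 11001 = 00111
  pos 9: 11100 XOR 11001 = 00101
  pos 11: 10100 XOR 11001 = 01101
  pos 12: 11010 XOR 11001 = 00011
Remainder (last 4 bits) = 0011. This is the CRC / FCS.

0011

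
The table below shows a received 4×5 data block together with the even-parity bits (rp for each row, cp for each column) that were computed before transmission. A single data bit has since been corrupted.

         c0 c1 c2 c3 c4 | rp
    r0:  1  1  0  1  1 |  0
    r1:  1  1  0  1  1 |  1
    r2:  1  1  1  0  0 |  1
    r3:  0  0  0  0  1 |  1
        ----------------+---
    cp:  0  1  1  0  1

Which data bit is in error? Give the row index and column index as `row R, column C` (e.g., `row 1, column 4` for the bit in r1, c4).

Recompute each row's even parity and compare to rp:
  r0: data parity 0, sent rp 0 → ok
  r1: data parity 0, sent rp 1 → mismatch
  r2: data parity 1, sent rp 1 → ok
  r3: data parity 1, sent rp 1 → ok
Recompute each column's even parity and compare to cp:
  c0: data parity 1, sent cp 0 → mismatch
  c1: data parity 1, sent cp 1 → ok
  c2: data parity 1, sent cp 1 → ok
  c3: data parity 0, sent cp 0 → ok
  c4: data parity 1, sent cp 1 → ok
Exactly one row (r1) and one column (c0) fail → the flipped bit is at their intersection.

row 1, column 0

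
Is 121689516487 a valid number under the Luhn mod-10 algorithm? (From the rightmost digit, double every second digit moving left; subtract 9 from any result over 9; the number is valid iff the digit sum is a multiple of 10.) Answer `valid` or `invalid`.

invalid

From the right, keep odd positions and double even positions (subtract 9 from any doubled value over 9):
  doubled (positions 2,4,...): 7 3 1 7 2 2 → sum 22
  kept (positions 1,3,...): 7 4 1 9 6 2 → sum 29
Total = 51.
51 mod 10 = 1, so the number is invalid.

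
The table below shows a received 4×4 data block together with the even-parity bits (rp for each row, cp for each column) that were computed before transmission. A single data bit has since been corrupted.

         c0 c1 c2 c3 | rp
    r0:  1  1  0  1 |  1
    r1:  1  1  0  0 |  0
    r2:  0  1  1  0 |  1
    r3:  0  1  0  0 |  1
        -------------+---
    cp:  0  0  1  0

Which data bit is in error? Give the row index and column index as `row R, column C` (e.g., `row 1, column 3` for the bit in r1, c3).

Recompute each row's even parity and compare to rp:
  r0: data parity 1, sent rp 1 → ok
  r1: data parity 0, sent rp 0 → ok
  r2: data parity 0, sent rp 1 → mismatch
  r3: data parity 1, sent rp 1 → ok
Recompute each column's even parity and compare to cp:
  c0: data parity 0, sent cp 0 → ok
  c1: data parity 0, sent cp 0 → ok
  c2: data parity 1, sent cp 1 → ok
  c3: data parity 1, sent cp 0 → mismatch
Exactly one row (r2) and one column (c3) fail → the flipped bit is at their intersection.

row 2, column 3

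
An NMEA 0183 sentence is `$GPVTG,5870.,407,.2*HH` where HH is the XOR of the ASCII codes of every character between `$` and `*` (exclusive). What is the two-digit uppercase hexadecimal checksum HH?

75

XOR the ASCII codes of the payload characters:
  'G' = 0x47 → acc = 0x47
  'P' = 0x50 → acc = 0x17
  'V' = 0x56 → acc = 0x41
  'T' = 0x54 → acc = 0x15
  'G' = 0x47 → acc = 0x52
  ',' = 0x2C → acc = 0x7E
  '5' = 0x35 → acc = 0x4B
  '8' = 0x38 → acc = 0x73
  '7' = 0x37 → acc = 0x44
  '0' = 0x30 → acc = 0x74
  '.' = 0x2E → acc = 0x5A
  ',' = 0x2C → acc = 0x76
  '4' = 0x34 → acc = 0x42
  '0' = 0x30 → acc = 0x72
  '7' = 0x37 → acc = 0x45
  ',' = 0x2C → acc = 0x69
  '.' = 0x2E → acc = 0x47
  '2' = 0x32 → acc = 0x75
Checksum = 0x75.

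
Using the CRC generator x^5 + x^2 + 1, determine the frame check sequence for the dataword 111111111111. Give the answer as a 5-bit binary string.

10001

Append 5 zeros: 11111111111100000. Divide by 100101 (XOR where the leading bit is 1):
  pos 0: 111111 XOR 100101 = 011010
  pos 1: 110101 XOR 100101 = 010000
  pos 2: 100001 XOR 100101 = 000100
  pos 5: 100111 XOR 100101 = 000010
  pos 9: 101000 XOR 100101 = 001101
  pos 11: 110100 XOR 100101 = 010001
Remainder (last 5 bits) = 10001. This is the CRC / FCS.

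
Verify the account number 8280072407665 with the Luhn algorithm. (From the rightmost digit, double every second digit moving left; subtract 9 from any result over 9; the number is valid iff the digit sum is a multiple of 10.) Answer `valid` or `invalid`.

invalid

From the right, keep odd positions and double even positions (subtract 9 from any doubled value over 9):
  doubled (positions 2,4,...): 3 5 8 5 0 4 → sum 25
  kept (positions 1,3,...): 5 6 0 2 0 8 8 → sum 29
Total = 54.
54 mod 10 = 4, so the number is invalid.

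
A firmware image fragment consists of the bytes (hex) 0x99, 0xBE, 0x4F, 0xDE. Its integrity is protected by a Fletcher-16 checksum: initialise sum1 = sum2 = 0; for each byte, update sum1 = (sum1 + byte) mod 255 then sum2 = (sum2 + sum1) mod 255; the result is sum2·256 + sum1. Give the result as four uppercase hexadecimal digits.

Running sums (mod 255):
  after byte 0 (0x99): sum1=153, sum2=153
  after byte 1 (0xBE): sum1=88, sum2=241
  after byte 2 (0x4F): sum1=167, sum2=153
  after byte 3 (0xDE): sum1=134, sum2=32
Checksum = sum2·256 + sum1 = 32·256 + 134 = 8326 = 0x2086.

2086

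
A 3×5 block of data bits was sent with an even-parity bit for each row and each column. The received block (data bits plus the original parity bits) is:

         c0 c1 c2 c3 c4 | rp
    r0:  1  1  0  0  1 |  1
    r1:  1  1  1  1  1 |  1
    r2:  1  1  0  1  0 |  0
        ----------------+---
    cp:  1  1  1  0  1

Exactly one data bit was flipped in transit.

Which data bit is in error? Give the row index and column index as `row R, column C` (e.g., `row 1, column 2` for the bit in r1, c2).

Recompute each row's even parity and compare to rp:
  r0: data parity 1, sent rp 1 → ok
  r1: data parity 1, sent rp 1 → ok
  r2: data parity 1, sent rp 0 → mismatch
Recompute each column's even parity and compare to cp:
  c0: data parity 1, sent cp 1 → ok
  c1: data parity 1, sent cp 1 → ok
  c2: data parity 1, sent cp 1 → ok
  c3: data parity 0, sent cp 0 → ok
  c4: data parity 0, sent cp 1 → mismatch
Exactly one row (r2) and one column (c4) fail → the flipped bit is at their intersection.

row 2, column 4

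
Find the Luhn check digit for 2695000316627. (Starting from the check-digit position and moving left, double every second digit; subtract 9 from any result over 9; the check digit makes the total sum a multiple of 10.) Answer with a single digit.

Partial digits right→left: 7 2 6 6 1 3 0 0 0 5 9 6 2
Double every second digit counting from the check-digit position (so the 1st, 3rd, 5th, ... of the partial from the right).
  doubled (with −9 where >9): 5 3 2 0 0 9 4 → sum 23
  kept as-is: 2 6 3 0 5 6 → sum 22
Total = 23 + 22 = 45.
Check digit = (10 − (45 mod 10)) mod 10 = 5.

5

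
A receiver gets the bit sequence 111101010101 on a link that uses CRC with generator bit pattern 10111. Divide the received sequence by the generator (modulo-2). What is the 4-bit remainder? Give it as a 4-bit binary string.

Modulo-2 division of 111101010101 by 10111:
  pos 0: 11110 XOR 10111 = 01001
  pos 1: 10011 XOR 10111 = 00100
  pos 3: 10001 XOR 10111 = 00110
  pos 5: 11001 XOR 10111 = 01110
  pos 6: 11100 XOR 10111 = 01011
  pos 7: 10111 XOR 10111 = 00000
Remainder = 0000 (zero — the frame passes the CRC check).

0000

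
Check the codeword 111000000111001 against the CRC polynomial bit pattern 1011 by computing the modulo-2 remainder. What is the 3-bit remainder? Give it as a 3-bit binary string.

Modulo-2 division of 111000000111001 by 1011:
  pos 0: 1110 XOR 1011 = 0101
  pos 1: 1010 XOR 1011 = 0001
  pos 4: 1000 XOR 1011 = 0011
  pos 6: 1101 XOR 1011 = 0110
  pos 7: 1101 XOR 1011 = 0110
  pos 8: 1101 XOR 1011 = 0110
  pos 9: 1100 XOR 1011 = 0111
  pos 10: 1110 XOR 1011 = 0101
  pos 11: 1011 XOR 1011 = 0000
Remainder = 000 (zero — the frame passes the CRC check).

000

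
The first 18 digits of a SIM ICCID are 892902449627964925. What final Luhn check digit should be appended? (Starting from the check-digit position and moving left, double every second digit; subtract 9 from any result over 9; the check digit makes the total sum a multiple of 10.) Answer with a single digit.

9

Partial digits right→left: 5 2 9 4 6 9 7 2 6 9 4 4 2 0 9 2 9 8
Double every second digit counting from the check-digit position (so the 1st, 3rd, 5th, ... of the partial from the right).
  doubled (with −9 where >9): 1 9 3 5 3 8 4 9 9 → sum 51
  kept as-is: 2 4 9 2 9 4 0 2 8 → sum 40
Total = 51 + 40 = 91.
Check digit = (10 − (91 mod 10)) mod 10 = 9.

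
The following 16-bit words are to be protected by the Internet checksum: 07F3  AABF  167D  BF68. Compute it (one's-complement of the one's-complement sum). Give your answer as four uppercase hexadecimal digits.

One's-complement addition (fold any carry out of bit 15 back into bit 0):
  0x07F3 + 0xAABF = 0x0B2B2
  0xB2B2 + 0x167D = 0x0C92F
  0xC92F + 0xBF68 = 0x18897 → wrap carry → 0x8898
One's-complement sum = 0x8898.
Checksum = ~0x8898 & 0xFFFF = 0x7767.

7767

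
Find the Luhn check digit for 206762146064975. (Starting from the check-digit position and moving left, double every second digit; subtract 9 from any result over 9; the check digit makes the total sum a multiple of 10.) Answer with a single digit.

8

Partial digits right→left: 5 7 9 4 6 0 6 4 1 2 6 7 6 0 2
Double every second digit counting from the check-digit position (so the 1st, 3rd, 5th, ... of the partial from the right).
  doubled (with −9 where >9): 1 9 3 3 2 3 3 4 → sum 28
  kept as-is: 7 4 0 4 2 7 0 → sum 24
Total = 28 + 24 = 52.
Check digit = (10 − (52 mod 10)) mod 10 = 8.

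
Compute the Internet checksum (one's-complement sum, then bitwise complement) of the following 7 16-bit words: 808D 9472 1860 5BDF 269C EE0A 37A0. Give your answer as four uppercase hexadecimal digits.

2A79

One's-complement addition (fold any carry out of bit 15 back into bit 0):
  0x808D + 0x9472 = 0x114FF → wrap carry → 0x1500
  0x1500 + 0x1860 = 0x02D60
  0x2D60 + 0x5BDF = 0x0893F
  0x893F + 0x269C = 0x0AFDB
  0xAFDB + 0xEE0A = 0x19DE5 → wrap carry → 0x9DE6
  0x9DE6 + 0x37A0 = 0x0D586
One's-complement sum = 0xD586.
Checksum = ~0xD586 & 0xFFFF = 0x2A79.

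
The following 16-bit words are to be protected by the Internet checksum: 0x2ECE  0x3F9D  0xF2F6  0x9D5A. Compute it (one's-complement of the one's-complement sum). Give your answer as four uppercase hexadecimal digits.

One's-complement addition (fold any carry out of bit 15 back into bit 0):
  0x2ECE + 0x3F9D = 0x06E6B
  0x6E6B + 0xF2F6 = 0x16161 → wrap carry → 0x6162
  0x6162 + 0x9D5A = 0x0FEBC
One's-complement sum = 0xFEBC.
Checksum = ~0xFEBC & 0xFFFF = 0x0143.

0143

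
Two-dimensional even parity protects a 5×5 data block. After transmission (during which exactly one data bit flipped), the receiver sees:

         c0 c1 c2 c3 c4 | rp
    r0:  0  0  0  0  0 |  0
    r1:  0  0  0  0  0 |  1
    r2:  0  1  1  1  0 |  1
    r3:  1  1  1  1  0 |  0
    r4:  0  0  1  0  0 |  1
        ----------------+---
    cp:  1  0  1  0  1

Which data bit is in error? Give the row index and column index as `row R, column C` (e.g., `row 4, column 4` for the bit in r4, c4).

Recompute each row's even parity and compare to rp:
  r0: data parity 0, sent rp 0 → ok
  r1: data parity 0, sent rp 1 → mismatch
  r2: data parity 1, sent rp 1 → ok
  r3: data parity 0, sent rp 0 → ok
  r4: data parity 1, sent rp 1 → ok
Recompute each column's even parity and compare to cp:
  c0: data parity 1, sent cp 1 → ok
  c1: data parity 0, sent cp 0 → ok
  c2: data parity 1, sent cp 1 → ok
  c3: data parity 0, sent cp 0 → ok
  c4: data parity 0, sent cp 1 → mismatch
Exactly one row (r1) and one column (c4) fail → the flipped bit is at their intersection.

row 1, column 4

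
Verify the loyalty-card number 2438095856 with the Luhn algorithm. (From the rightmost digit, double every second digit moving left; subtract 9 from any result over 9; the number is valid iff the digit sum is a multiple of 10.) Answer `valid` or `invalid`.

From the right, keep odd positions and double even positions (subtract 9 from any doubled value over 9):
  doubled (positions 2,4,...): 1 1 0 6 4 → sum 12
  kept (positions 1,3,...): 6 8 9 8 4 → sum 35
Total = 47.
47 mod 10 = 7, so the number is invalid.

invalid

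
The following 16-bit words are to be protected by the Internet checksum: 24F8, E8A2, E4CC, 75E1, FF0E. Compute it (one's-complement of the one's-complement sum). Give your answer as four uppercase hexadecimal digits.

One's-complement addition (fold any carry out of bit 15 back into bit 0):
  0x24F8 + 0xE8A2 = 0x10D9A → wrap carry → 0x0D9B
  0x0D9B + 0xE4CC = 0x0F267
  0xF267 + 0x75E1 = 0x16848 → wrap carry → 0x6849
  0x6849 + 0xFF0E = 0x16757 → wrap carry → 0x6758
One's-complement sum = 0x6758.
Checksum = ~0x6758 & 0xFFFF = 0x98A7.

98A7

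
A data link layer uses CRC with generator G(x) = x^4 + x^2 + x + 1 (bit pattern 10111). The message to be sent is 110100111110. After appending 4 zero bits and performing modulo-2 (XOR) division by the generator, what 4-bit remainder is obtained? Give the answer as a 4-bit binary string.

1111

Append 4 zeros: 1101001111100000. Divide by 10111 (XOR where the leading bit is 1):
  pos 0: 11010 XOR 10111 = 01101
  pos 1: 11010 XOR 10111 = 01101
  pos 2: 11011 XOR 10111 = 01100
  pos 3: 11001 XOR 10111 = 01110
  pos 4: 11101 XOR 10111 = 01010
  pos 5: 10101 XOR 10111 = 00010
  pos 8: 10100 XOR 10111 = 00011
  pos 11: 11000 XOR 10111 = 01111
Remainder (last 4 bits) = 1111. This is the CRC / FCS.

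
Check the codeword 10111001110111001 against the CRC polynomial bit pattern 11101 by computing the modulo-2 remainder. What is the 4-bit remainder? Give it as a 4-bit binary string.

1000

Modulo-2 division of 10111001110111001 by 11101:
  pos 0: 10111 XOR 11101 = 01010
  pos 1: 10100 XOR 11101 = 01001
  pos 2: 10010 XOR 11101 = 01111
  pos 3: 11111 XOR 11101 = 00010
  pos 6: 10110 XOR 11101 = 01011
  pos 7: 10111 XOR 11101 = 01010
  pos 8: 10101 XOR 11101 = 01000
  pos 9: 10001 XOR 11101 = 01100
  pos 10: 11000 XOR 11101 = 00101
  pos 12: 10101 XOR 11101 = 01000
Remainder = 1000 (nonzero — an error is detected).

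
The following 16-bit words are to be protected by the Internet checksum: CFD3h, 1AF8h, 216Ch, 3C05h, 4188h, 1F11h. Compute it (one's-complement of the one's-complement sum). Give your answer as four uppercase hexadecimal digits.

One's-complement addition (fold any carry out of bit 15 back into bit 0):
  0xCFD3 + 0x1AF8 = 0x0EACB
  0xEACB + 0x216C = 0x10C37 → wrap carry → 0x0C38
  0x0C38 + 0x3C05 = 0x0483D
  0x483D + 0x4188 = 0x089C5
  0x89C5 + 0x1F11 = 0x0A8D6
One's-complement sum = 0xA8D6.
Checksum = ~0xA8D6 & 0xFFFF = 0x5729.

5729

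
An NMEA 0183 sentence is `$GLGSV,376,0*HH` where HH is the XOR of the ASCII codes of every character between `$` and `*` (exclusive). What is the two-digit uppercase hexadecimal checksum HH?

4B

XOR the ASCII codes of the payload characters:
  'G' = 0x47 → acc = 0x47
  'L' = 0x4C → acc = 0x0B
  'G' = 0x47 → acc = 0x4C
  'S' = 0x53 → acc = 0x1F
  'V' = 0x56 → acc = 0x49
  ',' = 0x2C → acc = 0x65
  '3' = 0x33 → acc = 0x56
  '7' = 0x37 → acc = 0x61
  '6' = 0x36 → acc = 0x57
  ',' = 0x2C → acc = 0x7B
  '0' = 0x30 → acc = 0x4B
Checksum = 0x4B.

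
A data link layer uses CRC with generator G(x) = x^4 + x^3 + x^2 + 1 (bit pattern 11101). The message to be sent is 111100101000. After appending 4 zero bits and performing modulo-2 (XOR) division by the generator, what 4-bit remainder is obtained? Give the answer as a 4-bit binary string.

1111

Append 4 zeros: 1111001010000000. Divide by 11101 (XOR where the leading bit is 1):
  pos 0: 11110 XOR 11101 = 00011
  pos 3: 11010 XOR 11101 = 00111
  pos 5: 11110 XOR 11101 = 00011
  pos 8: 11000 XOR 11101 = 00101
  pos 10: 10100 XOR 11101 = 01001
  pos 11: 10010 XOR 11101 = 01111
Remainder (last 4 bits) = 1111. This is the CRC / FCS.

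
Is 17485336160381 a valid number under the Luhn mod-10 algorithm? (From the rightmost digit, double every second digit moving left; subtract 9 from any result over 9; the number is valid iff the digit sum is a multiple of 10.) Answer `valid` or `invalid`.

valid

From the right, keep odd positions and double even positions (subtract 9 from any doubled value over 9):
  doubled (positions 2,4,...): 7 0 2 6 1 8 2 → sum 26
  kept (positions 1,3,...): 1 3 6 6 3 8 7 → sum 34
Total = 60.
60 mod 10 = 0, so the number is valid.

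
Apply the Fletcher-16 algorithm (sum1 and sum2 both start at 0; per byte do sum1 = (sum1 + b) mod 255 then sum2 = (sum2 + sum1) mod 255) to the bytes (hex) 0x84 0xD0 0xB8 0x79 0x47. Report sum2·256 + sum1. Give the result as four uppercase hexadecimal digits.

Running sums (mod 255):
  after byte 0 (0x84): sum1=132, sum2=132
  after byte 1 (0xD0): sum1=85, sum2=217
  after byte 2 (0xB8): sum1=14, sum2=231
  after byte 3 (0x79): sum1=135, sum2=111
  after byte 4 (0x47): sum1=206, sum2=62
Checksum = sum2·256 + sum1 = 62·256 + 206 = 16078 = 0x3ECE.

3ECE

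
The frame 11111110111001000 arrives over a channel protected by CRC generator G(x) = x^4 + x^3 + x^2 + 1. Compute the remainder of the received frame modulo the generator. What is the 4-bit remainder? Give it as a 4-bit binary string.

1110

Modulo-2 division of 11111110111001000 by 11101:
  pos 0: 11111 XOR 11101 = 00010
  pos 3: 10110 XOR 11101 = 01011
  pos 4: 10111 XOR 11101 = 01010
  pos 5: 10101 XOR 11101 = 01000
  pos 6: 10001 XOR 11101 = 01100
  pos 7: 11000 XOR 11101 = 00101
  pos 9: 10101 XOR 11101 = 01000
  pos 10: 10000 XOR 11101 = 01101
  pos 11: 11010 XOR 11101 = 00111
Remainder = 1110 (nonzero — an error is detected).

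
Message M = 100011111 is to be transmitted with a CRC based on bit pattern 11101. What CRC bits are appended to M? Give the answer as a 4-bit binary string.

Append 4 zeros: 1000111110000. Divide by 11101 (XOR where the leading bit is 1):
  pos 0: 10001 XOR 11101 = 01100
  pos 1: 11001 XOR 11101 = 00100
  pos 3: 10011 XOR 11101 = 01110
  pos 4: 11101 XOR 11101 = 00000
Remainder (last 4 bits) = 0000. This is the CRC / FCS.

0000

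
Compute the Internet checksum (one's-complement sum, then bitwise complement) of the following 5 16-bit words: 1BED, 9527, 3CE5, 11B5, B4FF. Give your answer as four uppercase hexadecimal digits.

4B51

One's-complement addition (fold any carry out of bit 15 back into bit 0):
  0x1BED + 0x9527 = 0x0B114
  0xB114 + 0x3CE5 = 0x0EDF9
  0xEDF9 + 0x11B5 = 0x0FFAE
  0xFFAE + 0xB4FF = 0x1B4AD → wrap carry → 0xB4AE
One's-complement sum = 0xB4AE.
Checksum = ~0xB4AE & 0xFFFF = 0x4B51.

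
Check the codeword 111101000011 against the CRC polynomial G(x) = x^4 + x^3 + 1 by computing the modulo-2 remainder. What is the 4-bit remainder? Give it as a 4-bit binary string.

0000

Modulo-2 division of 111101000011 by 11001:
  pos 0: 11110 XOR 11001 = 00111
  pos 2: 11110 XOR 11001 = 00111
  pos 4: 11100 XOR 11001 = 00101
  pos 6: 10101 XOR 11001 = 01100
  pos 7: 11001 XOR 11001 = 00000
Remainder = 0000 (zero — the frame passes the CRC check).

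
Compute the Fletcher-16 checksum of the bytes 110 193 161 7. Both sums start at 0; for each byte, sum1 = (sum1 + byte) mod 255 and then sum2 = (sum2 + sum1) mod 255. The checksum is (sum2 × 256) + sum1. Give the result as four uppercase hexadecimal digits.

49D8

Running sums (mod 255):
  after byte 0 (110): sum1=110, sum2=110
  after byte 1 (193): sum1=48, sum2=158
  after byte 2 (161): sum1=209, sum2=112
  after byte 3 (7): sum1=216, sum2=73
Checksum = sum2·256 + sum1 = 73·256 + 216 = 18904 = 0x49D8.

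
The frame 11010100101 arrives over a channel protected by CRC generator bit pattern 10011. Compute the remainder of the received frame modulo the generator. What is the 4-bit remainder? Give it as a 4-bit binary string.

0101

Modulo-2 division of 11010100101 by 10011:
  pos 0: 11010 XOR 10011 = 01001
  pos 1: 10011 XOR 10011 = 00000
Remainder = 0101 (nonzero — an error is detected).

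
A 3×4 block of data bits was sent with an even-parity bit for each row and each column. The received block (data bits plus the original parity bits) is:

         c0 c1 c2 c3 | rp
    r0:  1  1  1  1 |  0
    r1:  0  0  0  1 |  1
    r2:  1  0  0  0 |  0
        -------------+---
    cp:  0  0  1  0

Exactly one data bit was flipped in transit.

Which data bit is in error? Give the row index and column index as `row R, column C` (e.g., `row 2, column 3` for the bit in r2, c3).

row 2, column 1

Recompute each row's even parity and compare to rp:
  r0: data parity 0, sent rp 0 → ok
  r1: data parity 1, sent rp 1 → ok
  r2: data parity 1, sent rp 0 → mismatch
Recompute each column's even parity and compare to cp:
  c0: data parity 0, sent cp 0 → ok
  c1: data parity 1, sent cp 0 → mismatch
  c2: data parity 1, sent cp 1 → ok
  c3: data parity 0, sent cp 0 → ok
Exactly one row (r2) and one column (c1) fail → the flipped bit is at their intersection.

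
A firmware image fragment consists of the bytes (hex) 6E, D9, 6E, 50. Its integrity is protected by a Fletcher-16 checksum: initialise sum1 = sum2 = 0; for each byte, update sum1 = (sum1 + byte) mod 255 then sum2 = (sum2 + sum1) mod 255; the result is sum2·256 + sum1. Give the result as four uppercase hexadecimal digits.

7407

Running sums (mod 255):
  after byte 0 (6E): sum1=110, sum2=110
  after byte 1 (D9): sum1=72, sum2=182
  after byte 2 (6E): sum1=182, sum2=109
  after byte 3 (50): sum1=7, sum2=116
Checksum = sum2·256 + sum1 = 116·256 + 7 = 29703 = 0x7407.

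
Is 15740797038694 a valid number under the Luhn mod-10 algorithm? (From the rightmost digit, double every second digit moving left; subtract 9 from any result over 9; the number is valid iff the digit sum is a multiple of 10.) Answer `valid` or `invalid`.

From the right, keep odd positions and double even positions (subtract 9 from any doubled value over 9):
  doubled (positions 2,4,...): 9 7 0 9 0 5 2 → sum 32
  kept (positions 1,3,...): 4 6 3 7 7 4 5 → sum 36
Total = 68.
68 mod 10 = 8, so the number is invalid.

invalid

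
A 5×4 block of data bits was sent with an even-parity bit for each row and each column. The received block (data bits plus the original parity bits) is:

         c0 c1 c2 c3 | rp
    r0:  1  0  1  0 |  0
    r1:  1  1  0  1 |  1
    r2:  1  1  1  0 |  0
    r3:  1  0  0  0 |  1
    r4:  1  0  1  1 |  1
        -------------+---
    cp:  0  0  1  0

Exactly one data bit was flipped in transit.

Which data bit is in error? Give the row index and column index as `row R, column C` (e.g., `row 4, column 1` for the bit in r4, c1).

row 2, column 0

Recompute each row's even parity and compare to rp:
  r0: data parity 0, sent rp 0 → ok
  r1: data parity 1, sent rp 1 → ok
  r2: data parity 1, sent rp 0 → mismatch
  r3: data parity 1, sent rp 1 → ok
  r4: data parity 1, sent rp 1 → ok
Recompute each column's even parity and compare to cp:
  c0: data parity 1, sent cp 0 → mismatch
  c1: data parity 0, sent cp 0 → ok
  c2: data parity 1, sent cp 1 → ok
  c3: data parity 0, sent cp 0 → ok
Exactly one row (r2) and one column (c0) fail → the flipped bit is at their intersection.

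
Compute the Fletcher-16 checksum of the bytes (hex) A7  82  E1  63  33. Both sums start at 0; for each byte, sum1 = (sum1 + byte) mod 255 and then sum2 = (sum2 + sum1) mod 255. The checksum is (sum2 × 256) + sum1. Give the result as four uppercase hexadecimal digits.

EFA2

Running sums (mod 255):
  after byte 0 (A7): sum1=167, sum2=167
  after byte 1 (82): sum1=42, sum2=209
  after byte 2 (E1): sum1=12, sum2=221
  after byte 3 (63): sum1=111, sum2=77
  after byte 4 (33): sum1=162, sum2=239
Checksum = sum2·256 + sum1 = 239·256 + 162 = 61346 = 0xEFA2.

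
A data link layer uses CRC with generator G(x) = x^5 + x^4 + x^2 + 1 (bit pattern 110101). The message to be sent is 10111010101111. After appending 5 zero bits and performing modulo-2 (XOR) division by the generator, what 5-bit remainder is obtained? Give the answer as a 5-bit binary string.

Append 5 zeros: 1011101010111100000. Divide by 110101 (XOR where the leading bit is 1):
  pos 0: 101110 XOR 110101 = 011011
  pos 1: 110111 XOR 110101 = 000010
  pos 5: 100101 XOR 110101 = 010000
  pos 6: 100001 XOR 110101 = 010100
  pos 7: 101001 XOR 110101 = 011100
  pos 8: 111001 XOR 110101 = 001100
  pos 10: 110000 XOR 110101 = 000101
  pos 13: 101000 XOR 110101 = 011101
Remainder (last 5 bits) = 11101. This is the CRC / FCS.

11101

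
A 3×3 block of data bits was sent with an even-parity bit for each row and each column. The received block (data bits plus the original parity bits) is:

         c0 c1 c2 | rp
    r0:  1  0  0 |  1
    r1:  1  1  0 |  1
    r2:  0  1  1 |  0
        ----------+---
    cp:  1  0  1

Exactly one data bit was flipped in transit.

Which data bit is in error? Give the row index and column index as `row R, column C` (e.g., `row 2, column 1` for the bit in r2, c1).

row 1, column 0

Recompute each row's even parity and compare to rp:
  r0: data parity 1, sent rp 1 → ok
  r1: data parity 0, sent rp 1 → mismatch
  r2: data parity 0, sent rp 0 → ok
Recompute each column's even parity and compare to cp:
  c0: data parity 0, sent cp 1 → mismatch
  c1: data parity 0, sent cp 0 → ok
  c2: data parity 1, sent cp 1 → ok
Exactly one row (r1) and one column (c0) fail → the flipped bit is at their intersection.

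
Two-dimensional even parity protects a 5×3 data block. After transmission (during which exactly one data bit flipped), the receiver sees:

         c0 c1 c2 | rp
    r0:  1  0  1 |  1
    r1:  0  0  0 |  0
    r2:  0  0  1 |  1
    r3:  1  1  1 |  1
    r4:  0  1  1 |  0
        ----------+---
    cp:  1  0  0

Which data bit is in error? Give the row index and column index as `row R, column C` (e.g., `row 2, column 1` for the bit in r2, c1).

Recompute each row's even parity and compare to rp:
  r0: data parity 0, sent rp 1 → mismatch
  r1: data parity 0, sent rp 0 → ok
  r2: data parity 1, sent rp 1 → ok
  r3: data parity 1, sent rp 1 → ok
  r4: data parity 0, sent rp 0 → ok
Recompute each column's even parity and compare to cp:
  c0: data parity 0, sent cp 1 → mismatch
  c1: data parity 0, sent cp 0 → ok
  c2: data parity 0, sent cp 0 → ok
Exactly one row (r0) and one column (c0) fail → the flipped bit is at their intersection.

row 0, column 0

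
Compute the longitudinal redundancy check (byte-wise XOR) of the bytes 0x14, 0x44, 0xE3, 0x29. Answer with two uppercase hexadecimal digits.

9A

XOR the bytes together:
  start with 0x14
  0x14 ⊕ 0x44 = 0x50
  0x50 ⊕ 0xE3 = 0xB3
  0xB3 ⊕ 0x29 = 0x9A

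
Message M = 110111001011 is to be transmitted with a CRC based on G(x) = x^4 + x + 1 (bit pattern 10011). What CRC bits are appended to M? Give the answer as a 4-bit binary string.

0000

Append 4 zeros: 1101110010110000. Divide by 10011 (XOR where the leading bit is 1):
  pos 0: 11011 XOR 10011 = 01000
  pos 1: 10001 XOR 10011 = 00010
  pos 4: 10001 XOR 10011 = 00010
  pos 7: 10011 XOR 10011 = 00000
Remainder (last 4 bits) = 0000. This is the CRC / FCS.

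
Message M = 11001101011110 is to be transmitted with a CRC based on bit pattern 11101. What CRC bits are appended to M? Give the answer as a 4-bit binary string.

Append 4 zeros: 110011010111100000. Divide by 11101 (XOR where the leading bit is 1):
  pos 0: 11001 XOR 11101 = 00100
  pos 2: 10010 XOR 11101 = 01111
  pos 3: 11111 XOR 11101 = 00010
  pos 6: 10011 XOR 11101 = 01110
  pos 7: 11101 XOR 11101 = 00000
  pos 12: 10000 XOR 11101 = 01101
  pos 13: 11010 XOR 11101 = 00111
Remainder (last 4 bits) = 0111. This is the CRC / FCS.

0111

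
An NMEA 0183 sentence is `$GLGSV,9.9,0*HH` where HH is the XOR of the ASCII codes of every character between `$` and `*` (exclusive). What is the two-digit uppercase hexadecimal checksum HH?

57

XOR the ASCII codes of the payload characters:
  'G' = 0x47 → acc = 0x47
  'L' = 0x4C → acc = 0x0B
  'G' = 0x47 → acc = 0x4C
  'S' = 0x53 → acc = 0x1F
  'V' = 0x56 → acc = 0x49
  ',' = 0x2C → acc = 0x65
  '9' = 0x39 → acc = 0x5C
  '.' = 0x2E → acc = 0x72
  '9' = 0x39 → acc = 0x4B
  ',' = 0x2C → acc = 0x67
  '0' = 0x30 → acc = 0x57
Checksum = 0x57.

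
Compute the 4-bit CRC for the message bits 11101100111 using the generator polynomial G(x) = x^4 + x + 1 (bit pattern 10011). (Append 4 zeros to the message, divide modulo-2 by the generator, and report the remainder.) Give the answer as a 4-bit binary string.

Append 4 zeros: 111011001110000. Divide by 10011 (XOR where the leading bit is 1):
  pos 0: 11101 XOR 10011 = 01110
  pos 1: 11101 XOR 10011 = 01110
  pos 2: 11100 XOR 10011 = 01111
  pos 3: 11110 XOR 10011 = 01101
  pos 4: 11011 XOR 10011 = 01000
  pos 5: 10001 XOR 10011 = 00010
  pos 8: 10100 XOR 10011 = 00111
  pos 10: 11100 XOR 10011 = 01111
Remainder (last 4 bits) = 1111. This is the CRC / FCS.

1111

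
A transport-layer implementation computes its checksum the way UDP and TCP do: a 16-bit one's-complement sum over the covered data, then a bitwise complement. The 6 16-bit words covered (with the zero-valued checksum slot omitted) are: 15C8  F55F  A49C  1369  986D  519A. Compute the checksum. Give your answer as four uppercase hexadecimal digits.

One's-complement addition (fold any carry out of bit 15 back into bit 0):
  0x15C8 + 0xF55F = 0x10B27 → wrap carry → 0x0B28
  0x0B28 + 0xA49C = 0x0AFC4
  0xAFC4 + 0x1369 = 0x0C32D
  0xC32D + 0x986D = 0x15B9A → wrap carry → 0x5B9B
  0x5B9B + 0x519A = 0x0AD35
One's-complement sum = 0xAD35.
Checksum = ~0xAD35 & 0xFFFF = 0x52CA.

52CA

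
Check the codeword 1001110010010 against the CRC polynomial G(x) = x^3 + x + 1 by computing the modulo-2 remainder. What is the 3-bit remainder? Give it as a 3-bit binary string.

100

Modulo-2 division of 1001110010010 by 1011:
  pos 0: 1001 XOR 1011 = 0010
  pos 2: 1011 XOR 1011 = 0000
  pos 8: 1001 XOR 1011 = 0010
Remainder = 100 (nonzero — an error is detected).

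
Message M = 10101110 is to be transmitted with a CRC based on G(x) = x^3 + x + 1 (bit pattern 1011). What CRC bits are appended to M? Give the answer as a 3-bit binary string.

Append 3 zeros: 10101110000. Divide by 1011 (XOR where the leading bit is 1):
  pos 0: 1010 XOR 1011 = 0001
  pos 3: 1111 XOR 1011 = 0100
  pos 4: 1000 XOR 1011 = 0011
  pos 6: 1100 XOR 1011 = 0111
  pos 7: 1110 XOR 1011 = 0101
Remainder (last 3 bits) = 101. This is the CRC / FCS.

101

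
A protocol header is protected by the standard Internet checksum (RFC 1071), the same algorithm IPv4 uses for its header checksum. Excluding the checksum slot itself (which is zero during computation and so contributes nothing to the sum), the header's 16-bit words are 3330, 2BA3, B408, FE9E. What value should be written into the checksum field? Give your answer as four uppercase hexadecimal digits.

One's-complement addition (fold any carry out of bit 15 back into bit 0):
  0x3330 + 0x2BA3 = 0x05ED3
  0x5ED3 + 0xB408 = 0x112DB → wrap carry → 0x12DC
  0x12DC + 0xFE9E = 0x1117A → wrap carry → 0x117B
One's-complement sum = 0x117B.
Checksum = ~0x117B & 0xFFFF = 0xEE84.

EE84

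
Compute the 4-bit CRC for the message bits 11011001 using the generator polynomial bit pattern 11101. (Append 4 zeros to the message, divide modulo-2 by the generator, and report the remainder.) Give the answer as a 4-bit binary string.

1011

Append 4 zeros: 110110010000. Divide by 11101 (XOR where the leading bit is 1):
  pos 0: 11011 XOR 11101 = 00110
  pos 2: 11000 XOR 11101 = 00101
  pos 4: 10110 XOR 11101 = 01011
  pos 5: 10110 XOR 11101 = 01011
  pos 6: 10110 XOR 11101 = 01011
  pos 7: 10110 XOR 11101 = 01011
Remainder (last 4 bits) = 1011. This is the CRC / FCS.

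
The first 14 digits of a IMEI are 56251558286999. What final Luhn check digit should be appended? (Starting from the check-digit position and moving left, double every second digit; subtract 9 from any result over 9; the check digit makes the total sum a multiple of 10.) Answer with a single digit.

Partial digits right→left: 9 9 9 6 8 2 8 5 5 1 5 2 6 5
Double every second digit counting from the check-digit position (so the 1st, 3rd, 5th, ... of the partial from the right).
  doubled (with −9 where >9): 9 9 7 7 1 1 3 → sum 37
  kept as-is: 9 6 2 5 1 2 5 → sum 30
Total = 37 + 30 = 67.
Check digit = (10 − (67 mod 10)) mod 10 = 3.

3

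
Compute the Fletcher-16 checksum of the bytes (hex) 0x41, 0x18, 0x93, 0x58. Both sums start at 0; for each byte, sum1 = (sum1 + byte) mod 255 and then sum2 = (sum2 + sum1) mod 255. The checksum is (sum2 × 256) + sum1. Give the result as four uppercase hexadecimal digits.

Running sums (mod 255):
  after byte 0 (0x41): sum1=65, sum2=65
  after byte 1 (0x18): sum1=89, sum2=154
  after byte 2 (0x93): sum1=236, sum2=135
  after byte 3 (0x58): sum1=69, sum2=204
Checksum = sum2·256 + sum1 = 204·256 + 69 = 52293 = 0xCC45.

CC45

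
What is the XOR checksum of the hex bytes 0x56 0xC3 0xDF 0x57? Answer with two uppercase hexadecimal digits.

1D

XOR the bytes together:
  start with 0x56
  0x56 ⊕ 0xC3 = 0x95
  0x95 ⊕ 0xDF = 0x4A
  0x4A ⊕ 0x57 = 0x1D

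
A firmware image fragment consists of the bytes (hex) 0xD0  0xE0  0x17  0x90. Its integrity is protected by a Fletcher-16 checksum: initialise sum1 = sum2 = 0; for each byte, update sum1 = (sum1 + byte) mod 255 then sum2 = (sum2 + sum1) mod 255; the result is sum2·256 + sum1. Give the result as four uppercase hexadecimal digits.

A459

Running sums (mod 255):
  after byte 0 (0xD0): sum1=208, sum2=208
  after byte 1 (0xE0): sum1=177, sum2=130
  after byte 2 (0x17): sum1=200, sum2=75
  after byte 3 (0x90): sum1=89, sum2=164
Checksum = sum2·256 + sum1 = 164·256 + 89 = 42073 = 0xA459.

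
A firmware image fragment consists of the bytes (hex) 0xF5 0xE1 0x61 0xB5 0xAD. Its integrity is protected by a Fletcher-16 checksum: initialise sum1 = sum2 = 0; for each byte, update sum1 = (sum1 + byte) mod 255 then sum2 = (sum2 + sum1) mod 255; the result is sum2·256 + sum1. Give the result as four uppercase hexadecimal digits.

Running sums (mod 255):
  after byte 0 (0xF5): sum1=245, sum2=245
  after byte 1 (0xE1): sum1=215, sum2=205
  after byte 2 (0x61): sum1=57, sum2=7
  after byte 3 (0xB5): sum1=238, sum2=245
  after byte 4 (0xAD): sum1=156, sum2=146
Checksum = sum2·256 + sum1 = 146·256 + 156 = 37532 = 0x929C.

929C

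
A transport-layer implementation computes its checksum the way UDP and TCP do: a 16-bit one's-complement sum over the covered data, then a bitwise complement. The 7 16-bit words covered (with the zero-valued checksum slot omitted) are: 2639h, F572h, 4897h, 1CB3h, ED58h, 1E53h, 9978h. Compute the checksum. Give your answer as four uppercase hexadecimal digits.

D9E4

One's-complement addition (fold any carry out of bit 15 back into bit 0):
  0x2639 + 0xF572 = 0x11BAB → wrap carry → 0x1BAC
  0x1BAC + 0x4897 = 0x06443
  0x6443 + 0x1CB3 = 0x080F6
  0x80F6 + 0xED58 = 0x16E4E → wrap carry → 0x6E4F
  0x6E4F + 0x1E53 = 0x08CA2
  0x8CA2 + 0x9978 = 0x1261A → wrap carry → 0x261B
One's-complement sum = 0x261B.
Checksum = ~0x261B & 0xFFFF = 0xD9E4.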